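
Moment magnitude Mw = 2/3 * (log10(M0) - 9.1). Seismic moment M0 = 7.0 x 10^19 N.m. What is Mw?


log10(M0) = log10(7.0 x 10^19) = 19.8451
Mw = 2/3 * (19.8451 - 9.1)
= 2/3 * 10.7451
= 7.16

7.16


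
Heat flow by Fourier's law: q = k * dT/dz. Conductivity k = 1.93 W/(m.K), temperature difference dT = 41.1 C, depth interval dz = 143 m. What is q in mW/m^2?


q = k * dT / dz * 1000
= 1.93 * 41.1 / 143 * 1000
= 0.554706 * 1000
= 554.7063 mW/m^2

554.7063


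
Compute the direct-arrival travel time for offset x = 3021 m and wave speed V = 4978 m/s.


t = x / V
= 3021 / 4978
= 0.6069 s

0.6069


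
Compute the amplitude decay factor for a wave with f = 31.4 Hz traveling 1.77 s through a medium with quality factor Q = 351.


pi*f*t/Q = pi*31.4*1.77/351 = 0.497446
A/A0 = exp(-0.497446) = 0.608082

0.608082


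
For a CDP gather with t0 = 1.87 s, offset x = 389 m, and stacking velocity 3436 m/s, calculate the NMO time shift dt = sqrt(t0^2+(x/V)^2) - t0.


x/Vnmo = 389/3436 = 0.113213
(x/Vnmo)^2 = 0.012817
t0^2 = 3.4969
sqrt(3.4969 + 0.012817) = 1.873424
dt = 1.873424 - 1.87 = 0.003424

0.003424


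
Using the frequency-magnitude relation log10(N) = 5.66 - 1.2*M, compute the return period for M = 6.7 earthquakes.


log10(N) = 5.66 - 1.2*6.7 = -2.38
N = 10^-2.38 = 0.004169
T = 1/N = 1/0.004169 = 239.8833 years

239.8833


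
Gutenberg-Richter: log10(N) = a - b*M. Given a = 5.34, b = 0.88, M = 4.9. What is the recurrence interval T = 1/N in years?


log10(N) = 5.34 - 0.88*4.9 = 1.028
N = 10^1.028 = 10.665961
T = 1/N = 1/10.665961 = 0.0938 years

0.0938


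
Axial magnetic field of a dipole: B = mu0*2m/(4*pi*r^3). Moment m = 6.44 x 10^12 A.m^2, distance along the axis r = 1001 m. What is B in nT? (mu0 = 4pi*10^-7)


m = 6.44 x 10^12 = 6440000000000 A.m^2
2m = 12880000000000 A.m^2
r^3 = 1001^3 = 1003003001
B = (4pi*10^-7) * 12880000000000 / (4*pi * 1003003001) * 1e9
= 16185485.351295 / 12604107437.88 * 1e9
= 1284143.7151 nT

1284143.7151


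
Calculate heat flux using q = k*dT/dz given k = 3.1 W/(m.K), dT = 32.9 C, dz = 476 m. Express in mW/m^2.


q = k * dT / dz * 1000
= 3.1 * 32.9 / 476 * 1000
= 0.214265 * 1000
= 214.2647 mW/m^2

214.2647


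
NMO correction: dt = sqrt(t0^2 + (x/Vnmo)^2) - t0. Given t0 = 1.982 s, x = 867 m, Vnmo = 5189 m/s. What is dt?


x/Vnmo = 867/5189 = 0.167084
(x/Vnmo)^2 = 0.027917
t0^2 = 3.928324
sqrt(3.928324 + 0.027917) = 1.98903
dt = 1.98903 - 1.982 = 0.00703

0.00703


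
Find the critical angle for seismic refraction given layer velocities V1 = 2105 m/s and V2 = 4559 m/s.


V1/V2 = 2105/4559 = 0.461724
theta_c = arcsin(0.461724) = 27.4984 degrees

27.4984


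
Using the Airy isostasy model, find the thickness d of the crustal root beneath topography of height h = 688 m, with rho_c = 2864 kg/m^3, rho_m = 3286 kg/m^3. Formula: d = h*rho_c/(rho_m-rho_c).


rho_m - rho_c = 3286 - 2864 = 422
d = 688 * 2864 / 422
= 1970432 / 422
= 4669.27 m

4669.27


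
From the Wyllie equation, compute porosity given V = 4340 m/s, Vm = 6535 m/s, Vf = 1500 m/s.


1/V - 1/Vm = 1/4340 - 1/6535 = 7.739e-05
1/Vf - 1/Vm = 1/1500 - 1/6535 = 0.00051364
phi = 7.739e-05 / 0.00051364 = 0.1507

0.1507


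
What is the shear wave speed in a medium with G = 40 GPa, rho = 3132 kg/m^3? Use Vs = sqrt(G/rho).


Convert G to Pa: G = 40e9 Pa
Compute G/rho = 40e9 / 3132 = 12771392.0817
Vs = sqrt(12771392.0817) = 3573.71 m/s

3573.71


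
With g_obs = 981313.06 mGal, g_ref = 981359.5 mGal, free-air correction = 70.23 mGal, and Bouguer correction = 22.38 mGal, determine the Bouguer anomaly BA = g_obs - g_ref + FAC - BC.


BA = g_obs - g_ref + FAC - BC
= 981313.06 - 981359.5 + 70.23 - 22.38
= 1.41 mGal

1.41


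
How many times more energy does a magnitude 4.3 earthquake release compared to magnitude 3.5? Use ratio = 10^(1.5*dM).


M2 - M1 = 4.3 - 3.5 = 0.8
1.5 * 0.8 = 1.2
ratio = 10^1.2 = 15.85

15.85


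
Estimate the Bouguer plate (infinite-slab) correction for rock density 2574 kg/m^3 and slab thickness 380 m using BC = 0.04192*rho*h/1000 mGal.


BC = 0.04192 * rho * h / 1000
= 0.04192 * 2574 * 380 / 1000
= 41.0028 mGal

41.0028


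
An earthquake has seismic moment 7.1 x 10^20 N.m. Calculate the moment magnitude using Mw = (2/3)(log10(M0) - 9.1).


log10(M0) = log10(7.1 x 10^20) = 20.8513
Mw = 2/3 * (20.8513 - 9.1)
= 2/3 * 11.7513
= 7.83

7.83


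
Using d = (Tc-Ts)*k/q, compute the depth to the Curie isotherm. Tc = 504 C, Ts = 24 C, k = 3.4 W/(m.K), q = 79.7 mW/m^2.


T_Curie - T_surf = 504 - 24 = 480 C
Convert q to W/m^2: 79.7 mW/m^2 = 0.0797 W/m^2
d = 480 * 3.4 / 0.0797 = 20476.79 m

20476.79


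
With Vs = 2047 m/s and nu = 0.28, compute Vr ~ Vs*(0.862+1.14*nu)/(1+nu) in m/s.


Numerator factor = 0.862 + 1.14*0.28 = 1.1812
Denominator = 1 + 0.28 = 1.28
Vr = 2047 * 1.1812 / 1.28 = 1889.0 m/s

1889.0


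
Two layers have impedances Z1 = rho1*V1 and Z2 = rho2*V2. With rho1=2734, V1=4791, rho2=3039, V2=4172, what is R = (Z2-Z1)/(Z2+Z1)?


Z1 = 2734 * 4791 = 13098594
Z2 = 3039 * 4172 = 12678708
R = (12678708 - 13098594) / (12678708 + 13098594) = -419886 / 25777302 = -0.0163

-0.0163


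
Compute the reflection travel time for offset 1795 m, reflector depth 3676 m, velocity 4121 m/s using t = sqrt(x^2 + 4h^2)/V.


x^2 + 4h^2 = 1795^2 + 4*3676^2 = 3222025 + 54051904 = 57273929
sqrt(57273929) = 7567.9541
t = 7567.9541 / 4121 = 1.8364 s

1.8364


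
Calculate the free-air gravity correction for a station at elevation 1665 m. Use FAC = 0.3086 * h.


FAC = 0.3086 * h
= 0.3086 * 1665
= 513.819 mGal

513.819


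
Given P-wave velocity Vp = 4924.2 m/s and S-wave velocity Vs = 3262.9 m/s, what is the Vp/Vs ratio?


Vp/Vs = 4924.2 / 3262.9
= 1.5091

1.5091


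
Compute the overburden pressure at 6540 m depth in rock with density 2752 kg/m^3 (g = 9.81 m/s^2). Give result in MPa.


P = rho * g * z / 1e6
= 2752 * 9.81 * 6540 / 1e6
= 176561164.8 / 1e6
= 176.5612 MPa

176.5612


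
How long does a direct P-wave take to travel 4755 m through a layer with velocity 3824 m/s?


t = x / V
= 4755 / 3824
= 1.2435 s

1.2435


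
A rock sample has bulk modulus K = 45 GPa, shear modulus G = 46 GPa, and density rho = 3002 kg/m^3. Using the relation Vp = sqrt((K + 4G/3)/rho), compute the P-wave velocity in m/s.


First compute the effective modulus:
K + 4G/3 = 45e9 + 4*46e9/3 = 106333333333.33 Pa
Then divide by density:
106333333333.33 / 3002 = 35420830.5574 Pa/(kg/m^3)
Take the square root:
Vp = sqrt(35420830.5574) = 5951.54 m/s

5951.54


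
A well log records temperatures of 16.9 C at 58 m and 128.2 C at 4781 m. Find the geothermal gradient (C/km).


dT = 128.2 - 16.9 = 111.3 C
dz = 4781 - 58 = 4723 m
gradient = dT/dz * 1000 = 111.3/4723 * 1000 = 23.5655 C/km

23.5655


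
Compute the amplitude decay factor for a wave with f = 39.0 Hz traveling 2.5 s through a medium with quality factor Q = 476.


pi*f*t/Q = pi*39.0*2.5/476 = 0.643498
A/A0 = exp(-0.643498) = 0.525451

0.525451


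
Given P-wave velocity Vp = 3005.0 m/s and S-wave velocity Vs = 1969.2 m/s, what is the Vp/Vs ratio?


Vp/Vs = 3005.0 / 1969.2
= 1.526

1.526


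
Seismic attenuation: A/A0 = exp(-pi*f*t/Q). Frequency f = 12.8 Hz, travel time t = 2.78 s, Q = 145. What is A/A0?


pi*f*t/Q = pi*12.8*2.78/145 = 0.770969
A/A0 = exp(-0.770969) = 0.462565

0.462565


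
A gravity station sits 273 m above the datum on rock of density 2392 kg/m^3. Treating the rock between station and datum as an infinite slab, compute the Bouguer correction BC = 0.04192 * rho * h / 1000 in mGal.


BC = 0.04192 * rho * h / 1000
= 0.04192 * 2392 * 273 / 1000
= 27.3744 mGal

27.3744


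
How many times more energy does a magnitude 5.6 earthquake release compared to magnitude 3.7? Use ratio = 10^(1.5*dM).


M2 - M1 = 5.6 - 3.7 = 1.9
1.5 * 1.9 = 2.85
ratio = 10^2.85 = 707.95

707.95


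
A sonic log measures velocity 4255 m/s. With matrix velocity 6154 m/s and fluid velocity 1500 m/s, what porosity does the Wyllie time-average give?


1/V - 1/Vm = 1/4255 - 1/6154 = 7.252e-05
1/Vf - 1/Vm = 1/1500 - 1/6154 = 0.00050417
phi = 7.252e-05 / 0.00050417 = 0.1438

0.1438


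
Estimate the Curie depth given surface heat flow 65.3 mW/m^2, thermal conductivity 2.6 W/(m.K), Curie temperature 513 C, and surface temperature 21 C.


T_Curie - T_surf = 513 - 21 = 492 C
Convert q to W/m^2: 65.3 mW/m^2 = 0.0653 W/m^2
d = 492 * 2.6 / 0.0653 = 19589.59 m

19589.59


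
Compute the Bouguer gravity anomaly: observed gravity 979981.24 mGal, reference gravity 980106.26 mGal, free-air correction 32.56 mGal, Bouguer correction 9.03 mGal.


BA = g_obs - g_ref + FAC - BC
= 979981.24 - 980106.26 + 32.56 - 9.03
= -101.49 mGal

-101.49


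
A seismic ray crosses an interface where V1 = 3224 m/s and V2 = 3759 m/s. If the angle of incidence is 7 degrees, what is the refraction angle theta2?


sin(theta1) = sin(7 deg) = 0.121869
sin(theta2) = V2/V1 * sin(theta1) = 3759/3224 * 0.121869 = 0.142093
theta2 = arcsin(0.142093) = 8.169 degrees

8.169


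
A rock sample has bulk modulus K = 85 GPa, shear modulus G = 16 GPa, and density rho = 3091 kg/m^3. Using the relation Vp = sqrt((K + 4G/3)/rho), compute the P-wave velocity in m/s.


First compute the effective modulus:
K + 4G/3 = 85e9 + 4*16e9/3 = 106333333333.33 Pa
Then divide by density:
106333333333.33 / 3091 = 34400948.9917 Pa/(kg/m^3)
Take the square root:
Vp = sqrt(34400948.9917) = 5865.23 m/s

5865.23


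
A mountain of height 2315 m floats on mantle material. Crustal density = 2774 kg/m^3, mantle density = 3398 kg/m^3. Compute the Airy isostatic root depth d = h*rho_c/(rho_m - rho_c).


rho_m - rho_c = 3398 - 2774 = 624
d = 2315 * 2774 / 624
= 6421810 / 624
= 10291.36 m

10291.36


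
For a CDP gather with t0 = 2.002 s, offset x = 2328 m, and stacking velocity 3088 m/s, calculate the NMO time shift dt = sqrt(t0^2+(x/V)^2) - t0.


x/Vnmo = 2328/3088 = 0.753886
(x/Vnmo)^2 = 0.568344
t0^2 = 4.008004
sqrt(4.008004 + 0.568344) = 2.13924
dt = 2.13924 - 2.002 = 0.13724

0.13724


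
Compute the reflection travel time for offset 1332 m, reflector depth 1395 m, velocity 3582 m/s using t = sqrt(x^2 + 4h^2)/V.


x^2 + 4h^2 = 1332^2 + 4*1395^2 = 1774224 + 7784100 = 9558324
sqrt(9558324) = 3091.6539
t = 3091.6539 / 3582 = 0.8631 s

0.8631


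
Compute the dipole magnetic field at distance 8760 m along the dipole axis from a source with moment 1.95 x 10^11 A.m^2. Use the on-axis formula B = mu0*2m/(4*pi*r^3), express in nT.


m = 1.95 x 10^11 = 195000000000 A.m^2
2m = 390000000000 A.m^2
r^3 = 8760^3 = 672221376000
B = (4pi*10^-7) * 390000000000 / (4*pi * 672221376000) * 1e9
= 490088.45396 / 8447382945710.49 * 1e9
= 58.0166 nT

58.0166


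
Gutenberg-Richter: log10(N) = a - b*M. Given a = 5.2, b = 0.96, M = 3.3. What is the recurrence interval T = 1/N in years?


log10(N) = 5.2 - 0.96*3.3 = 2.032
N = 10^2.032 = 107.646521
T = 1/N = 1/107.646521 = 0.0093 years

0.0093


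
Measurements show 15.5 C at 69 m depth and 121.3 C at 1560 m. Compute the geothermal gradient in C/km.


dT = 121.3 - 15.5 = 105.8 C
dz = 1560 - 69 = 1491 m
gradient = dT/dz * 1000 = 105.8/1491 * 1000 = 70.9591 C/km

70.9591


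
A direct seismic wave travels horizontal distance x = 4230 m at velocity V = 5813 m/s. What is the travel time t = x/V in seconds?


t = x / V
= 4230 / 5813
= 0.7277 s

0.7277


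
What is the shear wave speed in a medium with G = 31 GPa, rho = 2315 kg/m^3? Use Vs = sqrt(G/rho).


Convert G to Pa: G = 31e9 Pa
Compute G/rho = 31e9 / 2315 = 13390928.7257
Vs = sqrt(13390928.7257) = 3659.36 m/s

3659.36


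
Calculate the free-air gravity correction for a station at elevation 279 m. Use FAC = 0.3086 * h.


FAC = 0.3086 * h
= 0.3086 * 279
= 86.0994 mGal

86.0994


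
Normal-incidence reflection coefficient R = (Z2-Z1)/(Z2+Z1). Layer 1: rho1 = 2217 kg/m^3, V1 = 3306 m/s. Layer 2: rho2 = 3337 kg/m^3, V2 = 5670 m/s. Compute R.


Z1 = 2217 * 3306 = 7329402
Z2 = 3337 * 5670 = 18920790
R = (18920790 - 7329402) / (18920790 + 7329402) = 11591388 / 26250192 = 0.4416

0.4416


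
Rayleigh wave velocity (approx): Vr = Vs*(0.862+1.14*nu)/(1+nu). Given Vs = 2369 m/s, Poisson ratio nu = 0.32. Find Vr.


Numerator factor = 0.862 + 1.14*0.32 = 1.2268
Denominator = 1 + 0.32 = 1.32
Vr = 2369 * 1.2268 / 1.32 = 2201.73 m/s

2201.73


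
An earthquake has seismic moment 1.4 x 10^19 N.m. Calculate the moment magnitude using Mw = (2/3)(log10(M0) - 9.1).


log10(M0) = log10(1.4 x 10^19) = 19.1461
Mw = 2/3 * (19.1461 - 9.1)
= 2/3 * 10.0461
= 6.7

6.7


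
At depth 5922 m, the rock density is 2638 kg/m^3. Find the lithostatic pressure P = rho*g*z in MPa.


P = rho * g * z / 1e6
= 2638 * 9.81 * 5922 / 1e6
= 153254135.16 / 1e6
= 153.2541 MPa

153.2541


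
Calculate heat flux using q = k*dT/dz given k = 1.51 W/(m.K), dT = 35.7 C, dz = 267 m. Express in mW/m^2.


q = k * dT / dz * 1000
= 1.51 * 35.7 / 267 * 1000
= 0.201899 * 1000
= 201.8989 mW/m^2

201.8989


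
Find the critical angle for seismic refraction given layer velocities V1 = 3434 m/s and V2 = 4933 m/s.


V1/V2 = 3434/4933 = 0.696128
theta_c = arcsin(0.696128) = 44.1172 degrees

44.1172


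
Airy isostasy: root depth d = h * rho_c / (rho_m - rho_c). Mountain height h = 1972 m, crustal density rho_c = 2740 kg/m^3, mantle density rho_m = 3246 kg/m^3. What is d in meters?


rho_m - rho_c = 3246 - 2740 = 506
d = 1972 * 2740 / 506
= 5403280 / 506
= 10678.42 m

10678.42


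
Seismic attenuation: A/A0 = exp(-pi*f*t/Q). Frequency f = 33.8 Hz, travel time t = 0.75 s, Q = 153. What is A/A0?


pi*f*t/Q = pi*33.8*0.75/153 = 0.520519
A/A0 = exp(-0.520519) = 0.594212

0.594212


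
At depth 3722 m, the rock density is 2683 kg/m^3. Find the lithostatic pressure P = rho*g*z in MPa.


P = rho * g * z / 1e6
= 2683 * 9.81 * 3722 / 1e6
= 97963896.06 / 1e6
= 97.9639 MPa

97.9639


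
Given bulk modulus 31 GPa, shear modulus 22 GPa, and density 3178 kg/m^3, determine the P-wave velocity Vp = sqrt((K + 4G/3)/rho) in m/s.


First compute the effective modulus:
K + 4G/3 = 31e9 + 4*22e9/3 = 60333333333.33 Pa
Then divide by density:
60333333333.33 / 3178 = 18984686.3856 Pa/(kg/m^3)
Take the square root:
Vp = sqrt(18984686.3856) = 4357.14 m/s

4357.14


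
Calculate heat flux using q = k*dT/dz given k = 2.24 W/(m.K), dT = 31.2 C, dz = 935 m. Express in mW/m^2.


q = k * dT / dz * 1000
= 2.24 * 31.2 / 935 * 1000
= 0.074747 * 1000
= 74.7465 mW/m^2

74.7465


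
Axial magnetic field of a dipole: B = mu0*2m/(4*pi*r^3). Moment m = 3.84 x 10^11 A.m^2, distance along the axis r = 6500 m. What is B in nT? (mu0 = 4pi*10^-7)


m = 3.84 x 10^11 = 384000000000 A.m^2
2m = 768000000000 A.m^2
r^3 = 6500^3 = 274625000000
B = (4pi*10^-7) * 768000000000 / (4*pi * 274625000000) * 1e9
= 965097.263183 / 3451039529968.39 * 1e9
= 279.6541 nT

279.6541


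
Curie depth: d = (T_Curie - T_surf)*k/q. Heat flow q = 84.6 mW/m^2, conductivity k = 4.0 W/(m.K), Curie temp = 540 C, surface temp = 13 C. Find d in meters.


T_Curie - T_surf = 540 - 13 = 527 C
Convert q to W/m^2: 84.6 mW/m^2 = 0.0846 W/m^2
d = 527 * 4.0 / 0.0846 = 24917.26 m

24917.26


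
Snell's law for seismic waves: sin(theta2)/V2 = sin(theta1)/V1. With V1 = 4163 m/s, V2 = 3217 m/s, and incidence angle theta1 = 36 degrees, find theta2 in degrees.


sin(theta1) = sin(36 deg) = 0.587785
sin(theta2) = V2/V1 * sin(theta1) = 3217/4163 * 0.587785 = 0.454217
theta2 = arcsin(0.454217) = 27.0146 degrees

27.0146


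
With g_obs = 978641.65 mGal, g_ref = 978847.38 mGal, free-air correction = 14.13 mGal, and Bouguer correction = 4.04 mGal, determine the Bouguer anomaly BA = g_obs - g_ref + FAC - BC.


BA = g_obs - g_ref + FAC - BC
= 978641.65 - 978847.38 + 14.13 - 4.04
= -195.64 mGal

-195.64


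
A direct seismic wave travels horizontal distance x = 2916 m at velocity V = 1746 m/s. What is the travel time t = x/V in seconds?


t = x / V
= 2916 / 1746
= 1.6701 s

1.6701


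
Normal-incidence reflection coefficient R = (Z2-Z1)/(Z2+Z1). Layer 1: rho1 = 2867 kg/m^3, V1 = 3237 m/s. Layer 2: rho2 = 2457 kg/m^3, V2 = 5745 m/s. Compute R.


Z1 = 2867 * 3237 = 9280479
Z2 = 2457 * 5745 = 14115465
R = (14115465 - 9280479) / (14115465 + 9280479) = 4834986 / 23395944 = 0.2067

0.2067


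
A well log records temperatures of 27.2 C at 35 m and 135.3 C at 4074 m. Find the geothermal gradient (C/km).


dT = 135.3 - 27.2 = 108.1 C
dz = 4074 - 35 = 4039 m
gradient = dT/dz * 1000 = 108.1/4039 * 1000 = 26.7641 C/km

26.7641


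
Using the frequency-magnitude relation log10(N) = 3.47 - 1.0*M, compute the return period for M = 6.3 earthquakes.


log10(N) = 3.47 - 1.0*6.3 = -2.83
N = 10^-2.83 = 0.001479
T = 1/N = 1/0.001479 = 676.083 years

676.083


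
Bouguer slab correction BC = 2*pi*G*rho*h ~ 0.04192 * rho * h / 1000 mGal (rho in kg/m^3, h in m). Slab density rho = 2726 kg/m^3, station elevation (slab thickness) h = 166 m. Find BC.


BC = 0.04192 * rho * h / 1000
= 0.04192 * 2726 * 166 / 1000
= 18.9695 mGal

18.9695


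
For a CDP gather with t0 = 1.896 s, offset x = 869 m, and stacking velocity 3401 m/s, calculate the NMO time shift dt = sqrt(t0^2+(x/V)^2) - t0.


x/Vnmo = 869/3401 = 0.255513
(x/Vnmo)^2 = 0.065287
t0^2 = 3.594816
sqrt(3.594816 + 0.065287) = 1.91314
dt = 1.91314 - 1.896 = 0.01714

0.01714


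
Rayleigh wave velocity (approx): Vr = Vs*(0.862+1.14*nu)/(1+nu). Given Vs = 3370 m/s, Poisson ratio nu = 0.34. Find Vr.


Numerator factor = 0.862 + 1.14*0.34 = 1.2496
Denominator = 1 + 0.34 = 1.34
Vr = 3370 * 1.2496 / 1.34 = 3142.65 m/s

3142.65


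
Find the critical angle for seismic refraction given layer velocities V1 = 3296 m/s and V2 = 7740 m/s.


V1/V2 = 3296/7740 = 0.42584
theta_c = arcsin(0.42584) = 25.2038 degrees

25.2038


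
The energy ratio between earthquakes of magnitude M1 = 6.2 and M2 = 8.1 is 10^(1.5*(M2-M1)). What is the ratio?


M2 - M1 = 8.1 - 6.2 = 1.9
1.5 * 1.9 = 2.85
ratio = 10^2.85 = 707.95

707.95


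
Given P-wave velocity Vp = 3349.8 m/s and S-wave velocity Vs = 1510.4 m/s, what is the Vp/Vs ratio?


Vp/Vs = 3349.8 / 1510.4
= 2.2178

2.2178


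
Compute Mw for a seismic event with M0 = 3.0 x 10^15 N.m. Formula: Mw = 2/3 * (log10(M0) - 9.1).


log10(M0) = log10(3.0 x 10^15) = 15.4771
Mw = 2/3 * (15.4771 - 9.1)
= 2/3 * 6.3771
= 4.25

4.25


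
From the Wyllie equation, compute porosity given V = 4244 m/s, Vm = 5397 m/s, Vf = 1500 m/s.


1/V - 1/Vm = 1/4244 - 1/5397 = 5.034e-05
1/Vf - 1/Vm = 1/1500 - 1/5397 = 0.00048138
phi = 5.034e-05 / 0.00048138 = 0.1046

0.1046


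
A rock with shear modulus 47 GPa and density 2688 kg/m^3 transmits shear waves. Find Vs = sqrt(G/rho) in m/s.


Convert G to Pa: G = 47e9 Pa
Compute G/rho = 47e9 / 2688 = 17485119.0476
Vs = sqrt(17485119.0476) = 4181.52 m/s

4181.52


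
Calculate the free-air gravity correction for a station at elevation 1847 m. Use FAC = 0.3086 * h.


FAC = 0.3086 * h
= 0.3086 * 1847
= 569.9842 mGal

569.9842


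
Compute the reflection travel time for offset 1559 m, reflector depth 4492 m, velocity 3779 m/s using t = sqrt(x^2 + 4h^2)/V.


x^2 + 4h^2 = 1559^2 + 4*4492^2 = 2430481 + 80712256 = 83142737
sqrt(83142737) = 9118.2639
t = 9118.2639 / 3779 = 2.4129 s

2.4129


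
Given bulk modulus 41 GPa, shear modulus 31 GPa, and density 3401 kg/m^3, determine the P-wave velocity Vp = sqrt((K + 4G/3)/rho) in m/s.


First compute the effective modulus:
K + 4G/3 = 41e9 + 4*31e9/3 = 82333333333.33 Pa
Then divide by density:
82333333333.33 / 3401 = 24208566.108 Pa/(kg/m^3)
Take the square root:
Vp = sqrt(24208566.108) = 4920.22 m/s

4920.22


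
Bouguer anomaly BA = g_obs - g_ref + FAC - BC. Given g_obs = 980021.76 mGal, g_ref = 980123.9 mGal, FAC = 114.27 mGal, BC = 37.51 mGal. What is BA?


BA = g_obs - g_ref + FAC - BC
= 980021.76 - 980123.9 + 114.27 - 37.51
= -25.38 mGal

-25.38


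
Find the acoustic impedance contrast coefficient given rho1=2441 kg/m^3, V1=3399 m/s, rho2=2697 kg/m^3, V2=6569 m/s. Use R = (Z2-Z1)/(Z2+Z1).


Z1 = 2441 * 3399 = 8296959
Z2 = 2697 * 6569 = 17716593
R = (17716593 - 8296959) / (17716593 + 8296959) = 9419634 / 26013552 = 0.3621

0.3621


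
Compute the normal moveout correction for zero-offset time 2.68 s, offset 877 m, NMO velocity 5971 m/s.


x/Vnmo = 877/5971 = 0.146877
(x/Vnmo)^2 = 0.021573
t0^2 = 7.1824
sqrt(7.1824 + 0.021573) = 2.684022
dt = 2.684022 - 2.68 = 0.004022

0.004022


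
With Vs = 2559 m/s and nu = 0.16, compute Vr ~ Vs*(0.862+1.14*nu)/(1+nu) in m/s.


Numerator factor = 0.862 + 1.14*0.16 = 1.0444
Denominator = 1 + 0.16 = 1.16
Vr = 2559 * 1.0444 / 1.16 = 2303.98 m/s

2303.98


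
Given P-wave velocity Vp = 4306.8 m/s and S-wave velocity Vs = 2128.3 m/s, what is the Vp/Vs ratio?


Vp/Vs = 4306.8 / 2128.3
= 2.0236

2.0236


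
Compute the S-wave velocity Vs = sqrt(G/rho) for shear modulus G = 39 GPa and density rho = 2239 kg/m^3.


Convert G to Pa: G = 39e9 Pa
Compute G/rho = 39e9 / 2239 = 17418490.3975
Vs = sqrt(17418490.3975) = 4173.55 m/s

4173.55


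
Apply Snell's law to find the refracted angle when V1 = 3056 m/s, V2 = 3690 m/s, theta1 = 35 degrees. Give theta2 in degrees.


sin(theta1) = sin(35 deg) = 0.573576
sin(theta2) = V2/V1 * sin(theta1) = 3690/3056 * 0.573576 = 0.692571
theta2 = arcsin(0.692571) = 43.834 degrees

43.834


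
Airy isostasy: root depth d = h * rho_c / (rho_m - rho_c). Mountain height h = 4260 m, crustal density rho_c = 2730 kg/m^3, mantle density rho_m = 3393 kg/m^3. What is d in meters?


rho_m - rho_c = 3393 - 2730 = 663
d = 4260 * 2730 / 663
= 11629800 / 663
= 17541.18 m

17541.18


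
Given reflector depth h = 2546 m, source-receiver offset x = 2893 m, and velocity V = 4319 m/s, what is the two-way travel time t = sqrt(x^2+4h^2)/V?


x^2 + 4h^2 = 2893^2 + 4*2546^2 = 8369449 + 25928464 = 34297913
sqrt(34297913) = 5856.442
t = 5856.442 / 4319 = 1.356 s

1.356


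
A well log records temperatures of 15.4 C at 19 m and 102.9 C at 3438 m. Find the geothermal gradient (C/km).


dT = 102.9 - 15.4 = 87.5 C
dz = 3438 - 19 = 3419 m
gradient = dT/dz * 1000 = 87.5/3419 * 1000 = 25.5923 C/km

25.5923


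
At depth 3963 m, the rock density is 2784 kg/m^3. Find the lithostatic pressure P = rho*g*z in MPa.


P = rho * g * z / 1e6
= 2784 * 9.81 * 3963 / 1e6
= 108233651.52 / 1e6
= 108.2337 MPa

108.2337


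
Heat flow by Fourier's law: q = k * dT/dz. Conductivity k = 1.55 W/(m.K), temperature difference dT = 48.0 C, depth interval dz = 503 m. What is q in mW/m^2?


q = k * dT / dz * 1000
= 1.55 * 48.0 / 503 * 1000
= 0.147913 * 1000
= 147.9125 mW/m^2

147.9125


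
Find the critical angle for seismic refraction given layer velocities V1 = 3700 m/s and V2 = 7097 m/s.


V1/V2 = 3700/7097 = 0.521347
theta_c = arcsin(0.521347) = 31.4227 degrees

31.4227


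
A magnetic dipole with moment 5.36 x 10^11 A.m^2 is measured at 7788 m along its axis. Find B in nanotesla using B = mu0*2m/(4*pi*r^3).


m = 5.36 x 10^11 = 536000000000 A.m^2
2m = 1072000000000 A.m^2
r^3 = 7788^3 = 472365127872
B = (4pi*10^-7) * 1072000000000 / (4*pi * 472365127872) * 1e9
= 1347114.929859 / 5935915262138.71 * 1e9
= 226.9431 nT

226.9431


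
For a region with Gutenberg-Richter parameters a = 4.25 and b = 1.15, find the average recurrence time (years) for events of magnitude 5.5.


log10(N) = 4.25 - 1.15*5.5 = -2.075
N = 10^-2.075 = 0.008414
T = 1/N = 1/0.008414 = 118.8502 years

118.8502


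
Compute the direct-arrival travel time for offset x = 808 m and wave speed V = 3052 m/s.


t = x / V
= 808 / 3052
= 0.2647 s

0.2647


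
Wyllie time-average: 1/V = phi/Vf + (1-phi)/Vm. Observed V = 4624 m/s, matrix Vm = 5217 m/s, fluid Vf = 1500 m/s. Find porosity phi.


1/V - 1/Vm = 1/4624 - 1/5217 = 2.458e-05
1/Vf - 1/Vm = 1/1500 - 1/5217 = 0.00047499
phi = 2.458e-05 / 0.00047499 = 0.0518

0.0518


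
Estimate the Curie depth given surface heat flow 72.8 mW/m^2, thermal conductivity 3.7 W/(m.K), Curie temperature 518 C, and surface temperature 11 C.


T_Curie - T_surf = 518 - 11 = 507 C
Convert q to W/m^2: 72.8 mW/m^2 = 0.0728 W/m^2
d = 507 * 3.7 / 0.0728 = 25767.86 m

25767.86


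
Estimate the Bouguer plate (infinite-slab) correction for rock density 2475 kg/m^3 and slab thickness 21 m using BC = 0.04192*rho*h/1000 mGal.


BC = 0.04192 * rho * h / 1000
= 0.04192 * 2475 * 21 / 1000
= 2.1788 mGal

2.1788


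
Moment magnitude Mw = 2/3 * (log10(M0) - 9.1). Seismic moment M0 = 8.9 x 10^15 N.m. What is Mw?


log10(M0) = log10(8.9 x 10^15) = 15.9494
Mw = 2/3 * (15.9494 - 9.1)
= 2/3 * 6.8494
= 4.57

4.57


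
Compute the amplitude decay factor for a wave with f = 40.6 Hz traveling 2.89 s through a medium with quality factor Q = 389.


pi*f*t/Q = pi*40.6*2.89/389 = 0.947598
A/A0 = exp(-0.947598) = 0.387671

0.387671


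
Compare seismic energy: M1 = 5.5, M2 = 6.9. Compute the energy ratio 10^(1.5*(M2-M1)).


M2 - M1 = 6.9 - 5.5 = 1.4
1.5 * 1.4 = 2.1
ratio = 10^2.1 = 125.89

125.89


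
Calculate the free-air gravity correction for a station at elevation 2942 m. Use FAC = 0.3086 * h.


FAC = 0.3086 * h
= 0.3086 * 2942
= 907.9012 mGal

907.9012


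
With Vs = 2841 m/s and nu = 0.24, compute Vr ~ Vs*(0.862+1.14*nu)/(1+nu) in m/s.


Numerator factor = 0.862 + 1.14*0.24 = 1.1356
Denominator = 1 + 0.24 = 1.24
Vr = 2841 * 1.1356 / 1.24 = 2601.81 m/s

2601.81


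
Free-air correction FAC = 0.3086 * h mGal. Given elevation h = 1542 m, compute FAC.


FAC = 0.3086 * h
= 0.3086 * 1542
= 475.8612 mGal

475.8612


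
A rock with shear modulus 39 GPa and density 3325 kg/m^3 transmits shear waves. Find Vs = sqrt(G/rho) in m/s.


Convert G to Pa: G = 39e9 Pa
Compute G/rho = 39e9 / 3325 = 11729323.3083
Vs = sqrt(11729323.3083) = 3424.81 m/s

3424.81


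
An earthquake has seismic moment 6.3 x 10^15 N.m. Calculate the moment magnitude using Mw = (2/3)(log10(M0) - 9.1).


log10(M0) = log10(6.3 x 10^15) = 15.7993
Mw = 2/3 * (15.7993 - 9.1)
= 2/3 * 6.6993
= 4.47

4.47


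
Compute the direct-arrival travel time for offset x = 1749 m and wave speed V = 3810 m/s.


t = x / V
= 1749 / 3810
= 0.4591 s

0.4591


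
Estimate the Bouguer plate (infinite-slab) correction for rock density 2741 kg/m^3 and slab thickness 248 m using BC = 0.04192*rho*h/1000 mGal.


BC = 0.04192 * rho * h / 1000
= 0.04192 * 2741 * 248 / 1000
= 28.4959 mGal

28.4959


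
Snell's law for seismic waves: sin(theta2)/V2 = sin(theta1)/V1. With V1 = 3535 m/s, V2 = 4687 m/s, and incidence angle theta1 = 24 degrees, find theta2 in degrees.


sin(theta1) = sin(24 deg) = 0.406737
sin(theta2) = V2/V1 * sin(theta1) = 4687/3535 * 0.406737 = 0.539286
theta2 = arcsin(0.539286) = 32.635 degrees

32.635


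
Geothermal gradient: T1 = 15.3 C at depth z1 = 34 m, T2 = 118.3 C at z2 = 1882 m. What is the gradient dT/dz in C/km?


dT = 118.3 - 15.3 = 103.0 C
dz = 1882 - 34 = 1848 m
gradient = dT/dz * 1000 = 103.0/1848 * 1000 = 55.7359 C/km

55.7359


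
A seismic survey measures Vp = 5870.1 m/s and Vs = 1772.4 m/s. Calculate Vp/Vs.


Vp/Vs = 5870.1 / 1772.4
= 3.3119

3.3119


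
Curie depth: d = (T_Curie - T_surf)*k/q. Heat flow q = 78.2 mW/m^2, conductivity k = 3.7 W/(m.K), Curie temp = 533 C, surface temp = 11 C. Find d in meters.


T_Curie - T_surf = 533 - 11 = 522 C
Convert q to W/m^2: 78.2 mW/m^2 = 0.0782 W/m^2
d = 522 * 3.7 / 0.0782 = 24698.21 m

24698.21


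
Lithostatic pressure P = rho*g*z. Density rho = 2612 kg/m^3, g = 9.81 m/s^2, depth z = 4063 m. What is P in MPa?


P = rho * g * z / 1e6
= 2612 * 9.81 * 4063 / 1e6
= 104109174.36 / 1e6
= 104.1092 MPa

104.1092


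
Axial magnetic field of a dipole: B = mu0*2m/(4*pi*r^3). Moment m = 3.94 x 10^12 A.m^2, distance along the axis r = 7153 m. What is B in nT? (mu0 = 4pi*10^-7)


m = 3.94 x 10^12 = 3940000000000 A.m^2
2m = 7880000000000 A.m^2
r^3 = 7153^3 = 365986170577
B = (4pi*10^-7) * 7880000000000 / (4*pi * 365986170577) * 1e9
= 9902300.044115 / 4599117859200.66 * 1e9
= 2153.0868 nT

2153.0868


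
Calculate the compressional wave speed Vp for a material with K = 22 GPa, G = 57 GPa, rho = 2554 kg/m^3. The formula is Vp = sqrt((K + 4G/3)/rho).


First compute the effective modulus:
K + 4G/3 = 22e9 + 4*57e9/3 = 98000000000.0 Pa
Then divide by density:
98000000000.0 / 2554 = 38371182.4589 Pa/(kg/m^3)
Take the square root:
Vp = sqrt(38371182.4589) = 6194.45 m/s

6194.45


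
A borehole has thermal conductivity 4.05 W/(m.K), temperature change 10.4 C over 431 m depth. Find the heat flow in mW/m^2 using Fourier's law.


q = k * dT / dz * 1000
= 4.05 * 10.4 / 431 * 1000
= 0.097726 * 1000
= 97.7262 mW/m^2

97.7262


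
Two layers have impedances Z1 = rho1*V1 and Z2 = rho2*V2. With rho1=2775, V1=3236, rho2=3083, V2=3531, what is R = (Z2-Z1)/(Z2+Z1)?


Z1 = 2775 * 3236 = 8979900
Z2 = 3083 * 3531 = 10886073
R = (10886073 - 8979900) / (10886073 + 8979900) = 1906173 / 19865973 = 0.096

0.096


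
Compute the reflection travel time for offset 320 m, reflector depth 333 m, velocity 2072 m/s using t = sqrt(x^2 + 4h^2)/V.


x^2 + 4h^2 = 320^2 + 4*333^2 = 102400 + 443556 = 545956
sqrt(545956) = 738.8884
t = 738.8884 / 2072 = 0.3566 s

0.3566


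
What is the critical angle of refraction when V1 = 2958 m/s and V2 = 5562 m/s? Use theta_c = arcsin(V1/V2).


V1/V2 = 2958/5562 = 0.531823
theta_c = arcsin(0.531823) = 32.1287 degrees

32.1287


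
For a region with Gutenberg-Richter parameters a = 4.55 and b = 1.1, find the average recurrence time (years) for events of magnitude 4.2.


log10(N) = 4.55 - 1.1*4.2 = -0.07
N = 10^-0.07 = 0.851138
T = 1/N = 1/0.851138 = 1.1749 years

1.1749


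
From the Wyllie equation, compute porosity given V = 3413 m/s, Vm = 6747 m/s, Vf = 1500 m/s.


1/V - 1/Vm = 1/3413 - 1/6747 = 0.00014478
1/Vf - 1/Vm = 1/1500 - 1/6747 = 0.00051845
phi = 0.00014478 / 0.00051845 = 0.2793

0.2793


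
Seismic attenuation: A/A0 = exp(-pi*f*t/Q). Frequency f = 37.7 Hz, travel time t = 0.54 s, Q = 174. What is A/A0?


pi*f*t/Q = pi*37.7*0.54/174 = 0.367566
A/A0 = exp(-0.367566) = 0.692417

0.692417


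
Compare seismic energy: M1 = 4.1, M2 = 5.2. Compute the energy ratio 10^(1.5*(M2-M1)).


M2 - M1 = 5.2 - 4.1 = 1.1
1.5 * 1.1 = 1.65
ratio = 10^1.65 = 44.67

44.67


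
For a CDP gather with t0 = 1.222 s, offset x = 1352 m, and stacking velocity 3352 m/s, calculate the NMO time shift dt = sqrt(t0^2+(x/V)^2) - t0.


x/Vnmo = 1352/3352 = 0.403341
(x/Vnmo)^2 = 0.162684
t0^2 = 1.493284
sqrt(1.493284 + 0.162684) = 1.286844
dt = 1.286844 - 1.222 = 0.064844

0.064844


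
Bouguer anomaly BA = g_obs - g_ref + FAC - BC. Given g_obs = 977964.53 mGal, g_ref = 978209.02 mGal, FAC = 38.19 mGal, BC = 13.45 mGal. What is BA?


BA = g_obs - g_ref + FAC - BC
= 977964.53 - 978209.02 + 38.19 - 13.45
= -219.75 mGal

-219.75


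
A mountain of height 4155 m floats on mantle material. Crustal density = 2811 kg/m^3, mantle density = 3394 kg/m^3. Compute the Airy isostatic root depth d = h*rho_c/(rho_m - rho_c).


rho_m - rho_c = 3394 - 2811 = 583
d = 4155 * 2811 / 583
= 11679705 / 583
= 20033.8 m

20033.8


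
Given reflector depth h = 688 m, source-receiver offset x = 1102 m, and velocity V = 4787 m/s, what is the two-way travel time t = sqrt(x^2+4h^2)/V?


x^2 + 4h^2 = 1102^2 + 4*688^2 = 1214404 + 1893376 = 3107780
sqrt(3107780) = 1762.8897
t = 1762.8897 / 4787 = 0.3683 s

0.3683


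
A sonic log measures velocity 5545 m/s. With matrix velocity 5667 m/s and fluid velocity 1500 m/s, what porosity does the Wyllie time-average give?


1/V - 1/Vm = 1/5545 - 1/5667 = 3.88e-06
1/Vf - 1/Vm = 1/1500 - 1/5667 = 0.00049021
phi = 3.88e-06 / 0.00049021 = 0.0079

0.0079


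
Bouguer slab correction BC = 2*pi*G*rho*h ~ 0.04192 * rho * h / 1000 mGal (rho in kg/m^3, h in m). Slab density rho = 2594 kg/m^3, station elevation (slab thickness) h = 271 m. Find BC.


BC = 0.04192 * rho * h / 1000
= 0.04192 * 2594 * 271 / 1000
= 29.4687 mGal

29.4687


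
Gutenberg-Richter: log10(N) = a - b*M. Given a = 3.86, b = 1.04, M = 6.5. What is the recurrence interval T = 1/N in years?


log10(N) = 3.86 - 1.04*6.5 = -2.9
N = 10^-2.9 = 0.001259
T = 1/N = 1/0.001259 = 794.3282 years

794.3282


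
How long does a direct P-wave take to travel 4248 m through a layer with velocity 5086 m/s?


t = x / V
= 4248 / 5086
= 0.8352 s

0.8352


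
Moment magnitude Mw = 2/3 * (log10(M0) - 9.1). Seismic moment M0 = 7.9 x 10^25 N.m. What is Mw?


log10(M0) = log10(7.9 x 10^25) = 25.8976
Mw = 2/3 * (25.8976 - 9.1)
= 2/3 * 16.7976
= 11.2

11.2


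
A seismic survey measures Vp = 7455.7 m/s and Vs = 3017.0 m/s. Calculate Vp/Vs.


Vp/Vs = 7455.7 / 3017.0
= 2.4712

2.4712


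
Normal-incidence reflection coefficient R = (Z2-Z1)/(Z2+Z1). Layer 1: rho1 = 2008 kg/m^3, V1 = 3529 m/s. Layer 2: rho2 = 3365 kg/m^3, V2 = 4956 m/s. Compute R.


Z1 = 2008 * 3529 = 7086232
Z2 = 3365 * 4956 = 16676940
R = (16676940 - 7086232) / (16676940 + 7086232) = 9590708 / 23763172 = 0.4036

0.4036


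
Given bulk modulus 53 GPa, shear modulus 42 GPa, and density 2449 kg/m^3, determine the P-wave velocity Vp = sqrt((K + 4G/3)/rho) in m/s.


First compute the effective modulus:
K + 4G/3 = 53e9 + 4*42e9/3 = 109000000000.0 Pa
Then divide by density:
109000000000.0 / 2449 = 44507962.4336 Pa/(kg/m^3)
Take the square root:
Vp = sqrt(44507962.4336) = 6671.43 m/s

6671.43


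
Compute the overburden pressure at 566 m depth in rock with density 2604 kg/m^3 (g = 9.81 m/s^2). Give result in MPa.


P = rho * g * z / 1e6
= 2604 * 9.81 * 566 / 1e6
= 14458605.84 / 1e6
= 14.4586 MPa

14.4586


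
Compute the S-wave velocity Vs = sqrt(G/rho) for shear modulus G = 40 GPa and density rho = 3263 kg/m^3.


Convert G to Pa: G = 40e9 Pa
Compute G/rho = 40e9 / 3263 = 12258657.677
Vs = sqrt(12258657.677) = 3501.24 m/s

3501.24


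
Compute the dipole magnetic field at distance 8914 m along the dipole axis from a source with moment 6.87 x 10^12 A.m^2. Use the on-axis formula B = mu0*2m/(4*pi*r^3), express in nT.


m = 6.87 x 10^12 = 6870000000000 A.m^2
2m = 13740000000000 A.m^2
r^3 = 8914^3 = 708301055944
B = (4pi*10^-7) * 13740000000000 / (4*pi * 708301055944) * 1e9
= 17266193.22413 / 8900773575534.25 * 1e9
= 1939.8531 nT

1939.8531


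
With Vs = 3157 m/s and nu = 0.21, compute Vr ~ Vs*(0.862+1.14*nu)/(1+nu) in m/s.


Numerator factor = 0.862 + 1.14*0.21 = 1.1014
Denominator = 1 + 0.21 = 1.21
Vr = 3157 * 1.1014 / 1.21 = 2873.65 m/s

2873.65


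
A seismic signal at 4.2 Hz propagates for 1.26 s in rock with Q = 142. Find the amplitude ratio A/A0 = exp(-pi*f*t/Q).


pi*f*t/Q = pi*4.2*1.26/142 = 0.11708
A/A0 = exp(-0.11708) = 0.889514

0.889514


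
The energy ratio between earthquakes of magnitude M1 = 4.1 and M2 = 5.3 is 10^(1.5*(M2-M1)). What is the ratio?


M2 - M1 = 5.3 - 4.1 = 1.2
1.5 * 1.2 = 1.8
ratio = 10^1.8 = 63.1

63.1


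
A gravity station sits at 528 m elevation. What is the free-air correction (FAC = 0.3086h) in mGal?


FAC = 0.3086 * h
= 0.3086 * 528
= 162.9408 mGal

162.9408


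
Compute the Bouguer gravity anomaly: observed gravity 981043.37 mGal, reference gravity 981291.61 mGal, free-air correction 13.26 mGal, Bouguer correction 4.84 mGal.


BA = g_obs - g_ref + FAC - BC
= 981043.37 - 981291.61 + 13.26 - 4.84
= -239.82 mGal

-239.82


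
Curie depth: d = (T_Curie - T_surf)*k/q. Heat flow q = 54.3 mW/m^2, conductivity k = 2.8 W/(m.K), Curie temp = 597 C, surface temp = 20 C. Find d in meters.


T_Curie - T_surf = 597 - 20 = 577 C
Convert q to W/m^2: 54.3 mW/m^2 = 0.0543 W/m^2
d = 577 * 2.8 / 0.0543 = 29753.22 m

29753.22


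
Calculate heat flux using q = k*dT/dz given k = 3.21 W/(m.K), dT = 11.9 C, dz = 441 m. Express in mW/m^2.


q = k * dT / dz * 1000
= 3.21 * 11.9 / 441 * 1000
= 0.086619 * 1000
= 86.619 mW/m^2

86.619


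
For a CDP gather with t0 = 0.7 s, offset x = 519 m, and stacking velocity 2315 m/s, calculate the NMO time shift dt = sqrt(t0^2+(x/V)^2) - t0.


x/Vnmo = 519/2315 = 0.22419
(x/Vnmo)^2 = 0.050261
t0^2 = 0.49
sqrt(0.49 + 0.050261) = 0.735025
dt = 0.735025 - 0.7 = 0.035025

0.035025


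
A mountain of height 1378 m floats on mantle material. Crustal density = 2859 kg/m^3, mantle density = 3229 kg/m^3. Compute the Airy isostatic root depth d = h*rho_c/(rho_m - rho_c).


rho_m - rho_c = 3229 - 2859 = 370
d = 1378 * 2859 / 370
= 3939702 / 370
= 10647.84 m

10647.84


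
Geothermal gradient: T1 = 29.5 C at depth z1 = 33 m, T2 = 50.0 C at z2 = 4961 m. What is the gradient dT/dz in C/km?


dT = 50.0 - 29.5 = 20.5 C
dz = 4961 - 33 = 4928 m
gradient = dT/dz * 1000 = 20.5/4928 * 1000 = 4.1599 C/km

4.1599


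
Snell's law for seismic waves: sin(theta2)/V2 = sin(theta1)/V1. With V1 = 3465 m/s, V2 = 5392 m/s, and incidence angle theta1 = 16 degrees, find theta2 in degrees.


sin(theta1) = sin(16 deg) = 0.275637
sin(theta2) = V2/V1 * sin(theta1) = 5392/3465 * 0.275637 = 0.428928
theta2 = arcsin(0.428928) = 25.3996 degrees

25.3996


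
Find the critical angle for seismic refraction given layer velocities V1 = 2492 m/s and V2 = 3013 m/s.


V1/V2 = 2492/3013 = 0.827083
theta_c = arcsin(0.827083) = 55.8002 degrees

55.8002


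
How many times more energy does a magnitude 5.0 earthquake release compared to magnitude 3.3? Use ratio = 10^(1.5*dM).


M2 - M1 = 5.0 - 3.3 = 1.7
1.5 * 1.7 = 2.55
ratio = 10^2.55 = 354.81

354.81


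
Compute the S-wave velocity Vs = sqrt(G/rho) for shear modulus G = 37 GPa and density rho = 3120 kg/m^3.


Convert G to Pa: G = 37e9 Pa
Compute G/rho = 37e9 / 3120 = 11858974.359
Vs = sqrt(11858974.359) = 3443.69 m/s

3443.69


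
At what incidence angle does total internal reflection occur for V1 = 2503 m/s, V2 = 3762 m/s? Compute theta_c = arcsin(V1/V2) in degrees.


V1/V2 = 2503/3762 = 0.665338
theta_c = arcsin(0.665338) = 41.7082 degrees

41.7082


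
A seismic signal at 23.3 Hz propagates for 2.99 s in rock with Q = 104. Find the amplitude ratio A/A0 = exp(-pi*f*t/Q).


pi*f*t/Q = pi*23.3*2.99/104 = 2.104474
A/A0 = exp(-2.104474) = 0.12191

0.12191


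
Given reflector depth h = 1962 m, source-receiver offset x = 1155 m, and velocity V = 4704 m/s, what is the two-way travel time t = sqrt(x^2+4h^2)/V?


x^2 + 4h^2 = 1155^2 + 4*1962^2 = 1334025 + 15397776 = 16731801
sqrt(16731801) = 4090.4524
t = 4090.4524 / 4704 = 0.8696 s

0.8696


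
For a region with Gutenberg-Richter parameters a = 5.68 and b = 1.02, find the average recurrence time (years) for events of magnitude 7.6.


log10(N) = 5.68 - 1.02*7.6 = -2.072
N = 10^-2.072 = 0.008472
T = 1/N = 1/0.008472 = 118.0321 years

118.0321


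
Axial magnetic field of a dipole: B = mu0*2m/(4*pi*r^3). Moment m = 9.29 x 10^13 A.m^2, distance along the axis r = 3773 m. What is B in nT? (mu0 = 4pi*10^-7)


m = 9.29 x 10^13 = 92900000000000 A.m^2
2m = 185800000000000 A.m^2
r^3 = 3773^3 = 53710650917
B = (4pi*10^-7) * 185800000000000 / (4*pi * 53710650917) * 1e9
= 233483166.014793 / 674947945361.49 * 1e9
= 345927.6639 nT

345927.6639


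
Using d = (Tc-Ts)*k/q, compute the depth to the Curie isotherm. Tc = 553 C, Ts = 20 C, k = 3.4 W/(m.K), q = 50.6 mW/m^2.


T_Curie - T_surf = 553 - 20 = 533 C
Convert q to W/m^2: 50.6 mW/m^2 = 0.0506 W/m^2
d = 533 * 3.4 / 0.0506 = 35814.23 m

35814.23


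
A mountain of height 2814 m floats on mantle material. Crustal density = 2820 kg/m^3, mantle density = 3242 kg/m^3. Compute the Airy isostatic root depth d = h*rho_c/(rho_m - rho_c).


rho_m - rho_c = 3242 - 2820 = 422
d = 2814 * 2820 / 422
= 7935480 / 422
= 18804.45 m

18804.45


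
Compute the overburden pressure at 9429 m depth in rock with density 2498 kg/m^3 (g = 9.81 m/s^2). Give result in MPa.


P = rho * g * z / 1e6
= 2498 * 9.81 * 9429 / 1e6
= 231061228.02 / 1e6
= 231.0612 MPa

231.0612
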